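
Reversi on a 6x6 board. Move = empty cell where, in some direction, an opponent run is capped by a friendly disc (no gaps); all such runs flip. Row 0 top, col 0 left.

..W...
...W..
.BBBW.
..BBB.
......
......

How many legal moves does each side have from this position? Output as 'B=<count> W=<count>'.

-- B to move --
(0,1): no bracket -> illegal
(0,3): flips 1 -> legal
(0,4): flips 1 -> legal
(1,1): no bracket -> illegal
(1,2): no bracket -> illegal
(1,4): flips 1 -> legal
(1,5): flips 1 -> legal
(2,5): flips 1 -> legal
(3,5): no bracket -> illegal
B mobility = 5
-- W to move --
(1,0): no bracket -> illegal
(1,1): no bracket -> illegal
(1,2): no bracket -> illegal
(1,4): no bracket -> illegal
(2,0): flips 3 -> legal
(2,5): no bracket -> illegal
(3,0): no bracket -> illegal
(3,1): flips 1 -> legal
(3,5): no bracket -> illegal
(4,1): no bracket -> illegal
(4,2): flips 1 -> legal
(4,3): flips 2 -> legal
(4,4): flips 1 -> legal
(4,5): no bracket -> illegal
W mobility = 5

Answer: B=5 W=5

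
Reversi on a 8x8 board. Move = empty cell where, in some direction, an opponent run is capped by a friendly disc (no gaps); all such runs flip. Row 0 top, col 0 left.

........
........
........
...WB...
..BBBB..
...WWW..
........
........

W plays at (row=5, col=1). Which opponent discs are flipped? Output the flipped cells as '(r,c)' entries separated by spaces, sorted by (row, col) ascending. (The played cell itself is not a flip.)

Dir NW: first cell '.' (not opp) -> no flip
Dir N: first cell '.' (not opp) -> no flip
Dir NE: opp run (4,2) capped by W -> flip
Dir W: first cell '.' (not opp) -> no flip
Dir E: first cell '.' (not opp) -> no flip
Dir SW: first cell '.' (not opp) -> no flip
Dir S: first cell '.' (not opp) -> no flip
Dir SE: first cell '.' (not opp) -> no flip

Answer: (4,2)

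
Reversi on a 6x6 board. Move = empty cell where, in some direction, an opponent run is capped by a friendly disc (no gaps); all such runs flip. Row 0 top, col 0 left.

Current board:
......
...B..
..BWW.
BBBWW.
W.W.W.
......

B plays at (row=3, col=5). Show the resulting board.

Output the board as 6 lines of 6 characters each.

Answer: ......
...B..
..BWB.
BBBBBB
W.W.W.
......

Derivation:
Place B at (3,5); scan 8 dirs for brackets.
Dir NW: opp run (2,4) capped by B -> flip
Dir N: first cell '.' (not opp) -> no flip
Dir NE: edge -> no flip
Dir W: opp run (3,4) (3,3) capped by B -> flip
Dir E: edge -> no flip
Dir SW: opp run (4,4), next='.' -> no flip
Dir S: first cell '.' (not opp) -> no flip
Dir SE: edge -> no flip
All flips: (2,4) (3,3) (3,4)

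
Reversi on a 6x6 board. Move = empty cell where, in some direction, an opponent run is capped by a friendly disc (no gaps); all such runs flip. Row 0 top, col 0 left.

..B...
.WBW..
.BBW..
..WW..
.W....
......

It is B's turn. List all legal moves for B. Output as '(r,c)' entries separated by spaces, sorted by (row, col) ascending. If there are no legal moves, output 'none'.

Answer: (0,0) (0,1) (0,4) (1,0) (1,4) (2,0) (2,4) (3,4) (4,2) (4,3) (4,4)

Derivation:
(0,0): flips 1 -> legal
(0,1): flips 1 -> legal
(0,3): no bracket -> illegal
(0,4): flips 1 -> legal
(1,0): flips 1 -> legal
(1,4): flips 1 -> legal
(2,0): flips 1 -> legal
(2,4): flips 2 -> legal
(3,0): no bracket -> illegal
(3,1): no bracket -> illegal
(3,4): flips 1 -> legal
(4,0): no bracket -> illegal
(4,2): flips 1 -> legal
(4,3): flips 1 -> legal
(4,4): flips 1 -> legal
(5,0): no bracket -> illegal
(5,1): no bracket -> illegal
(5,2): no bracket -> illegal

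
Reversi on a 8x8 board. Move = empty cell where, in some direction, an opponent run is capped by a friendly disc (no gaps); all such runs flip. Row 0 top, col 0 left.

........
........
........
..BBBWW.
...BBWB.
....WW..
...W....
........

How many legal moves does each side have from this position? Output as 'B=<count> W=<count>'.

-- B to move --
(2,4): flips 1 -> legal
(2,5): no bracket -> illegal
(2,6): flips 2 -> legal
(2,7): no bracket -> illegal
(3,7): flips 2 -> legal
(4,7): no bracket -> illegal
(5,2): no bracket -> illegal
(5,3): no bracket -> illegal
(5,6): flips 1 -> legal
(6,2): no bracket -> illegal
(6,4): flips 2 -> legal
(6,5): flips 1 -> legal
(6,6): flips 1 -> legal
(7,2): no bracket -> illegal
(7,3): no bracket -> illegal
(7,4): no bracket -> illegal
B mobility = 7
-- W to move --
(2,1): flips 2 -> legal
(2,2): flips 2 -> legal
(2,3): flips 1 -> legal
(2,4): flips 2 -> legal
(2,5): no bracket -> illegal
(3,1): flips 3 -> legal
(3,7): flips 1 -> legal
(4,1): no bracket -> illegal
(4,2): flips 2 -> legal
(4,7): flips 1 -> legal
(5,2): no bracket -> illegal
(5,3): flips 1 -> legal
(5,6): flips 1 -> legal
(5,7): flips 1 -> legal
W mobility = 11

Answer: B=7 W=11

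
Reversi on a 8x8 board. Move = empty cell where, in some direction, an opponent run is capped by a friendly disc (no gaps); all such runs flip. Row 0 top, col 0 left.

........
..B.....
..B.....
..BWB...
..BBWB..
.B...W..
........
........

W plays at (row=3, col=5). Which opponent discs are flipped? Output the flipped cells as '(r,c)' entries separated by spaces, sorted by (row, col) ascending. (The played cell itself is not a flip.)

Answer: (3,4) (4,5)

Derivation:
Dir NW: first cell '.' (not opp) -> no flip
Dir N: first cell '.' (not opp) -> no flip
Dir NE: first cell '.' (not opp) -> no flip
Dir W: opp run (3,4) capped by W -> flip
Dir E: first cell '.' (not opp) -> no flip
Dir SW: first cell 'W' (not opp) -> no flip
Dir S: opp run (4,5) capped by W -> flip
Dir SE: first cell '.' (not opp) -> no flip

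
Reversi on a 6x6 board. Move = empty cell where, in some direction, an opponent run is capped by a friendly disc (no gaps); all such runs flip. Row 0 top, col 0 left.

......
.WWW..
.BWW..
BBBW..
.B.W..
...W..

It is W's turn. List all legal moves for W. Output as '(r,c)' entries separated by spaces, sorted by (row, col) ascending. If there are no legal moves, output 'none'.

Answer: (1,0) (2,0) (4,0) (4,2) (5,0) (5,1)

Derivation:
(1,0): flips 2 -> legal
(2,0): flips 1 -> legal
(4,0): flips 1 -> legal
(4,2): flips 1 -> legal
(5,0): flips 2 -> legal
(5,1): flips 3 -> legal
(5,2): no bracket -> illegal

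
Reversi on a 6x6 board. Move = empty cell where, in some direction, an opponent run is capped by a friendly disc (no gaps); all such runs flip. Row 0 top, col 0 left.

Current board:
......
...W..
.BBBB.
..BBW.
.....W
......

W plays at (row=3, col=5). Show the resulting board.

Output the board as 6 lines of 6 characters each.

Place W at (3,5); scan 8 dirs for brackets.
Dir NW: opp run (2,4) capped by W -> flip
Dir N: first cell '.' (not opp) -> no flip
Dir NE: edge -> no flip
Dir W: first cell 'W' (not opp) -> no flip
Dir E: edge -> no flip
Dir SW: first cell '.' (not opp) -> no flip
Dir S: first cell 'W' (not opp) -> no flip
Dir SE: edge -> no flip
All flips: (2,4)

Answer: ......
...W..
.BBBW.
..BBWW
.....W
......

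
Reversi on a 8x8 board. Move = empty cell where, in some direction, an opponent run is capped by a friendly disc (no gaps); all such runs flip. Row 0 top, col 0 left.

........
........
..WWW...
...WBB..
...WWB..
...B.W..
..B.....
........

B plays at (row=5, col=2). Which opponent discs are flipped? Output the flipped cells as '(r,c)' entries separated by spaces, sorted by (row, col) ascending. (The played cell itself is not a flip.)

Answer: (4,3)

Derivation:
Dir NW: first cell '.' (not opp) -> no flip
Dir N: first cell '.' (not opp) -> no flip
Dir NE: opp run (4,3) capped by B -> flip
Dir W: first cell '.' (not opp) -> no flip
Dir E: first cell 'B' (not opp) -> no flip
Dir SW: first cell '.' (not opp) -> no flip
Dir S: first cell 'B' (not opp) -> no flip
Dir SE: first cell '.' (not opp) -> no flip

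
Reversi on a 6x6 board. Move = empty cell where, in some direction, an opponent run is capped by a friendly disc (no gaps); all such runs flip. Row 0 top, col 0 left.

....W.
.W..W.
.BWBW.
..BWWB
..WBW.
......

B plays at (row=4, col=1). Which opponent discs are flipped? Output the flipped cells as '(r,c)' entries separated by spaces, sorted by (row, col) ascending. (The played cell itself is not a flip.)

Answer: (4,2)

Derivation:
Dir NW: first cell '.' (not opp) -> no flip
Dir N: first cell '.' (not opp) -> no flip
Dir NE: first cell 'B' (not opp) -> no flip
Dir W: first cell '.' (not opp) -> no flip
Dir E: opp run (4,2) capped by B -> flip
Dir SW: first cell '.' (not opp) -> no flip
Dir S: first cell '.' (not opp) -> no flip
Dir SE: first cell '.' (not opp) -> no flip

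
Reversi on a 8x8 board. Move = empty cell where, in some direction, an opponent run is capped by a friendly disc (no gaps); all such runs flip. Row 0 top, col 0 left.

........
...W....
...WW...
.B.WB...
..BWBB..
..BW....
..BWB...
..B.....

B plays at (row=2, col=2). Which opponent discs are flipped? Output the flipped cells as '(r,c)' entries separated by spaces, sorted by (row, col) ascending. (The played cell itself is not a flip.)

Dir NW: first cell '.' (not opp) -> no flip
Dir N: first cell '.' (not opp) -> no flip
Dir NE: opp run (1,3), next='.' -> no flip
Dir W: first cell '.' (not opp) -> no flip
Dir E: opp run (2,3) (2,4), next='.' -> no flip
Dir SW: first cell 'B' (not opp) -> no flip
Dir S: first cell '.' (not opp) -> no flip
Dir SE: opp run (3,3) capped by B -> flip

Answer: (3,3)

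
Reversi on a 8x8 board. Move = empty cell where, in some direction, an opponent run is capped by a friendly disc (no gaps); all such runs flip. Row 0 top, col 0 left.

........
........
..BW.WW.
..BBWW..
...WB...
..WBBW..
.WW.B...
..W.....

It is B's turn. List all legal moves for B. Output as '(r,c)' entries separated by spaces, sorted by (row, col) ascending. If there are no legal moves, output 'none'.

Answer: (1,3) (1,4) (1,7) (2,4) (3,6) (4,2) (4,6) (5,1) (5,6) (6,6) (7,1)

Derivation:
(1,2): no bracket -> illegal
(1,3): flips 1 -> legal
(1,4): flips 1 -> legal
(1,5): no bracket -> illegal
(1,6): no bracket -> illegal
(1,7): flips 2 -> legal
(2,4): flips 2 -> legal
(2,7): no bracket -> illegal
(3,6): flips 2 -> legal
(3,7): no bracket -> illegal
(4,1): no bracket -> illegal
(4,2): flips 1 -> legal
(4,5): no bracket -> illegal
(4,6): flips 1 -> legal
(5,0): no bracket -> illegal
(5,1): flips 1 -> legal
(5,6): flips 1 -> legal
(6,0): no bracket -> illegal
(6,3): no bracket -> illegal
(6,5): no bracket -> illegal
(6,6): flips 1 -> legal
(7,0): no bracket -> illegal
(7,1): flips 1 -> legal
(7,3): no bracket -> illegal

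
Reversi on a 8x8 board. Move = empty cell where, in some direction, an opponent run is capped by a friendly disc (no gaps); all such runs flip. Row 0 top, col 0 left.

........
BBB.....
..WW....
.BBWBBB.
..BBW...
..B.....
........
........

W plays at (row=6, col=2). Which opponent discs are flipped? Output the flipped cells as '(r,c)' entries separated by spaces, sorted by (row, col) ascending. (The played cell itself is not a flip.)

Answer: (3,2) (4,2) (5,2)

Derivation:
Dir NW: first cell '.' (not opp) -> no flip
Dir N: opp run (5,2) (4,2) (3,2) capped by W -> flip
Dir NE: first cell '.' (not opp) -> no flip
Dir W: first cell '.' (not opp) -> no flip
Dir E: first cell '.' (not opp) -> no flip
Dir SW: first cell '.' (not opp) -> no flip
Dir S: first cell '.' (not opp) -> no flip
Dir SE: first cell '.' (not opp) -> no flip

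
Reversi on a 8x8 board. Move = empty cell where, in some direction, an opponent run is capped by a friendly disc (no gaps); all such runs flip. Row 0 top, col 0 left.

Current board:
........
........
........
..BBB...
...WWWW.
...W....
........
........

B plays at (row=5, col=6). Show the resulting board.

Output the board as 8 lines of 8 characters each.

Place B at (5,6); scan 8 dirs for brackets.
Dir NW: opp run (4,5) capped by B -> flip
Dir N: opp run (4,6), next='.' -> no flip
Dir NE: first cell '.' (not opp) -> no flip
Dir W: first cell '.' (not opp) -> no flip
Dir E: first cell '.' (not opp) -> no flip
Dir SW: first cell '.' (not opp) -> no flip
Dir S: first cell '.' (not opp) -> no flip
Dir SE: first cell '.' (not opp) -> no flip
All flips: (4,5)

Answer: ........
........
........
..BBB...
...WWBW.
...W..B.
........
........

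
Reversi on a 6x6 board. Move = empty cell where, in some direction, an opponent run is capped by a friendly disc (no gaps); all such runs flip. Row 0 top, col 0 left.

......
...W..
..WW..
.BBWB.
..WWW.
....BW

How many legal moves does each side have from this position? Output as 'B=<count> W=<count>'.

-- B to move --
(0,2): no bracket -> illegal
(0,3): no bracket -> illegal
(0,4): flips 2 -> legal
(1,1): no bracket -> illegal
(1,2): flips 2 -> legal
(1,4): flips 1 -> legal
(2,1): no bracket -> illegal
(2,4): no bracket -> illegal
(3,5): no bracket -> illegal
(4,1): no bracket -> illegal
(4,5): no bracket -> illegal
(5,1): no bracket -> illegal
(5,2): flips 2 -> legal
(5,3): flips 1 -> legal
B mobility = 5
-- W to move --
(2,0): flips 1 -> legal
(2,1): flips 1 -> legal
(2,4): flips 1 -> legal
(2,5): flips 1 -> legal
(3,0): flips 2 -> legal
(3,5): flips 1 -> legal
(4,0): flips 1 -> legal
(4,1): flips 1 -> legal
(4,5): flips 1 -> legal
(5,3): flips 1 -> legal
W mobility = 10

Answer: B=5 W=10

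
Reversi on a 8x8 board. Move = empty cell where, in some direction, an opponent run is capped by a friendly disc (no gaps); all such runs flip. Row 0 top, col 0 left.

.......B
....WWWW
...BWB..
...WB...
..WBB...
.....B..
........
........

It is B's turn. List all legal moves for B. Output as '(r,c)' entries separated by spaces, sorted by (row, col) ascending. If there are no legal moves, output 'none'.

Answer: (0,3) (0,4) (0,5) (2,2) (2,7) (3,2) (4,1)

Derivation:
(0,3): flips 1 -> legal
(0,4): flips 2 -> legal
(0,5): flips 2 -> legal
(0,6): no bracket -> illegal
(1,3): no bracket -> illegal
(2,2): flips 1 -> legal
(2,6): no bracket -> illegal
(2,7): flips 1 -> legal
(3,1): no bracket -> illegal
(3,2): flips 1 -> legal
(3,5): no bracket -> illegal
(4,1): flips 1 -> legal
(5,1): no bracket -> illegal
(5,2): no bracket -> illegal
(5,3): no bracket -> illegal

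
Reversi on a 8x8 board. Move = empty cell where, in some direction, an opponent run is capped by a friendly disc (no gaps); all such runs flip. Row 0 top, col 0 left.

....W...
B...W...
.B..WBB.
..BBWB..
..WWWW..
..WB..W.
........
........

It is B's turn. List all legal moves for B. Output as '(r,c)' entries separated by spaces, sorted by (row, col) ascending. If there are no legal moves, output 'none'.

Answer: (0,3) (1,3) (1,5) (2,3) (3,1) (5,1) (5,4) (5,5) (6,1) (6,2)

Derivation:
(0,3): flips 1 -> legal
(0,5): no bracket -> illegal
(1,3): flips 1 -> legal
(1,5): flips 1 -> legal
(2,3): flips 1 -> legal
(3,1): flips 1 -> legal
(3,6): no bracket -> illegal
(4,1): no bracket -> illegal
(4,6): no bracket -> illegal
(4,7): no bracket -> illegal
(5,1): flips 2 -> legal
(5,4): flips 1 -> legal
(5,5): flips 2 -> legal
(5,7): no bracket -> illegal
(6,1): flips 3 -> legal
(6,2): flips 2 -> legal
(6,3): no bracket -> illegal
(6,5): no bracket -> illegal
(6,6): no bracket -> illegal
(6,7): no bracket -> illegal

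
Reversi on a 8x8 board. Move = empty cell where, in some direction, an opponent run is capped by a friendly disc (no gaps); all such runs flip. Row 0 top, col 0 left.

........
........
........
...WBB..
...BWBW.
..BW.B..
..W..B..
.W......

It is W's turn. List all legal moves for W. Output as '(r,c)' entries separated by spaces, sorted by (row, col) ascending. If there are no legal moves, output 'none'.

(2,3): no bracket -> illegal
(2,4): flips 2 -> legal
(2,5): no bracket -> illegal
(2,6): flips 1 -> legal
(3,2): no bracket -> illegal
(3,6): flips 2 -> legal
(4,1): no bracket -> illegal
(4,2): flips 2 -> legal
(5,1): flips 1 -> legal
(5,4): no bracket -> illegal
(5,6): no bracket -> illegal
(6,1): no bracket -> illegal
(6,3): no bracket -> illegal
(6,4): flips 1 -> legal
(6,6): flips 1 -> legal
(7,4): no bracket -> illegal
(7,5): no bracket -> illegal
(7,6): no bracket -> illegal

Answer: (2,4) (2,6) (3,6) (4,2) (5,1) (6,4) (6,6)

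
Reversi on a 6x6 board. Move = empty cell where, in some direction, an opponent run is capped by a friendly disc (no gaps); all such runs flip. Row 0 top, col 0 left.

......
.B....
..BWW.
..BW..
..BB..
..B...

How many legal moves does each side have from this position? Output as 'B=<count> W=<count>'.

Answer: B=6 W=6

Derivation:
-- B to move --
(1,2): no bracket -> illegal
(1,3): flips 2 -> legal
(1,4): flips 1 -> legal
(1,5): flips 2 -> legal
(2,5): flips 2 -> legal
(3,4): flips 1 -> legal
(3,5): no bracket -> illegal
(4,4): flips 1 -> legal
B mobility = 6
-- W to move --
(0,0): flips 2 -> legal
(0,1): no bracket -> illegal
(0,2): no bracket -> illegal
(1,0): no bracket -> illegal
(1,2): no bracket -> illegal
(1,3): no bracket -> illegal
(2,0): no bracket -> illegal
(2,1): flips 1 -> legal
(3,1): flips 1 -> legal
(3,4): no bracket -> illegal
(4,1): flips 1 -> legal
(4,4): no bracket -> illegal
(5,1): flips 1 -> legal
(5,3): flips 1 -> legal
(5,4): no bracket -> illegal
W mobility = 6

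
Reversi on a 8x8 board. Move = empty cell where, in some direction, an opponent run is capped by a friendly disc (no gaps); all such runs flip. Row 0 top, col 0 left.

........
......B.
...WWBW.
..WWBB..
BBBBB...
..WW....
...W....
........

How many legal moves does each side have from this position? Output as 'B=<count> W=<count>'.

Answer: B=15 W=11

Derivation:
-- B to move --
(1,2): flips 1 -> legal
(1,3): flips 3 -> legal
(1,4): flips 3 -> legal
(1,5): flips 2 -> legal
(1,7): flips 1 -> legal
(2,1): flips 1 -> legal
(2,2): flips 4 -> legal
(2,7): flips 1 -> legal
(3,1): flips 2 -> legal
(3,6): flips 1 -> legal
(3,7): no bracket -> illegal
(5,1): no bracket -> illegal
(5,4): no bracket -> illegal
(6,1): flips 1 -> legal
(6,2): flips 2 -> legal
(6,4): flips 1 -> legal
(7,2): no bracket -> illegal
(7,3): flips 2 -> legal
(7,4): flips 2 -> legal
B mobility = 15
-- W to move --
(0,5): no bracket -> illegal
(0,6): flips 1 -> legal
(0,7): flips 4 -> legal
(1,4): no bracket -> illegal
(1,5): no bracket -> illegal
(1,7): no bracket -> illegal
(2,7): no bracket -> illegal
(3,0): flips 1 -> legal
(3,1): flips 1 -> legal
(3,6): flips 2 -> legal
(4,5): flips 1 -> legal
(4,6): flips 1 -> legal
(5,0): flips 1 -> legal
(5,1): flips 1 -> legal
(5,4): flips 3 -> legal
(5,5): flips 1 -> legal
W mobility = 11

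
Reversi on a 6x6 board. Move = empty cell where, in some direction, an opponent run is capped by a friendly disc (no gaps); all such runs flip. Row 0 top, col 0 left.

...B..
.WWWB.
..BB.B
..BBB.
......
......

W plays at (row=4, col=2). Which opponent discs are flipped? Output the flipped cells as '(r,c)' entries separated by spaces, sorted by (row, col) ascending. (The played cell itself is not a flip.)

Answer: (2,2) (3,2)

Derivation:
Dir NW: first cell '.' (not opp) -> no flip
Dir N: opp run (3,2) (2,2) capped by W -> flip
Dir NE: opp run (3,3), next='.' -> no flip
Dir W: first cell '.' (not opp) -> no flip
Dir E: first cell '.' (not opp) -> no flip
Dir SW: first cell '.' (not opp) -> no flip
Dir S: first cell '.' (not opp) -> no flip
Dir SE: first cell '.' (not opp) -> no flip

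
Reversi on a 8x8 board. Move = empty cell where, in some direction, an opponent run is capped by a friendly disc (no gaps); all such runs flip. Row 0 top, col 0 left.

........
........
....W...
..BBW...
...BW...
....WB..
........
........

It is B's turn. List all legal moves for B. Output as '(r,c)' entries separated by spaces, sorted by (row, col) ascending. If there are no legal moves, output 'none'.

Answer: (1,5) (2,5) (3,5) (4,5) (5,3) (6,5)

Derivation:
(1,3): no bracket -> illegal
(1,4): no bracket -> illegal
(1,5): flips 1 -> legal
(2,3): no bracket -> illegal
(2,5): flips 1 -> legal
(3,5): flips 1 -> legal
(4,5): flips 1 -> legal
(5,3): flips 1 -> legal
(6,3): no bracket -> illegal
(6,4): no bracket -> illegal
(6,5): flips 1 -> legal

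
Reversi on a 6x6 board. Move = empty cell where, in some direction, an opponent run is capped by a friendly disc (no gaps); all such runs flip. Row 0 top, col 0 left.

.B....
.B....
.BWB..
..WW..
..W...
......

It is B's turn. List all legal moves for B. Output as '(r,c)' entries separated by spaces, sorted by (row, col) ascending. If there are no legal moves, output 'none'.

Answer: (4,1) (4,3) (4,4)

Derivation:
(1,2): no bracket -> illegal
(1,3): no bracket -> illegal
(2,4): no bracket -> illegal
(3,1): no bracket -> illegal
(3,4): no bracket -> illegal
(4,1): flips 1 -> legal
(4,3): flips 2 -> legal
(4,4): flips 2 -> legal
(5,1): no bracket -> illegal
(5,2): no bracket -> illegal
(5,3): no bracket -> illegal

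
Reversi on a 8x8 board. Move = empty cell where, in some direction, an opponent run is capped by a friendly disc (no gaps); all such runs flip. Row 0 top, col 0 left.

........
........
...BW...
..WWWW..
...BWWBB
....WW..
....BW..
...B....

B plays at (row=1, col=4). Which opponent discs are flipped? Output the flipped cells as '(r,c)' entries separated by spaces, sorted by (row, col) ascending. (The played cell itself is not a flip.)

Answer: (2,4) (3,4) (4,4) (5,4)

Derivation:
Dir NW: first cell '.' (not opp) -> no flip
Dir N: first cell '.' (not opp) -> no flip
Dir NE: first cell '.' (not opp) -> no flip
Dir W: first cell '.' (not opp) -> no flip
Dir E: first cell '.' (not opp) -> no flip
Dir SW: first cell 'B' (not opp) -> no flip
Dir S: opp run (2,4) (3,4) (4,4) (5,4) capped by B -> flip
Dir SE: first cell '.' (not opp) -> no flip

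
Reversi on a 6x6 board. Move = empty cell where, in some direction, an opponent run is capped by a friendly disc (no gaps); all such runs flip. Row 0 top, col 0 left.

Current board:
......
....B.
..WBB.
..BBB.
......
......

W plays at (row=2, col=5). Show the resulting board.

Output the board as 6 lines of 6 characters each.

Answer: ......
....B.
..WWWW
..BBB.
......
......

Derivation:
Place W at (2,5); scan 8 dirs for brackets.
Dir NW: opp run (1,4), next='.' -> no flip
Dir N: first cell '.' (not opp) -> no flip
Dir NE: edge -> no flip
Dir W: opp run (2,4) (2,3) capped by W -> flip
Dir E: edge -> no flip
Dir SW: opp run (3,4), next='.' -> no flip
Dir S: first cell '.' (not opp) -> no flip
Dir SE: edge -> no flip
All flips: (2,3) (2,4)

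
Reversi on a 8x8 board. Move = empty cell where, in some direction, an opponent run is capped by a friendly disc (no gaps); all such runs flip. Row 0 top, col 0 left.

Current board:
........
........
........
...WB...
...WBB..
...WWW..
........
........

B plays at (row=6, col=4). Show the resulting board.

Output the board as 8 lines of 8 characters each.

Place B at (6,4); scan 8 dirs for brackets.
Dir NW: opp run (5,3), next='.' -> no flip
Dir N: opp run (5,4) capped by B -> flip
Dir NE: opp run (5,5), next='.' -> no flip
Dir W: first cell '.' (not opp) -> no flip
Dir E: first cell '.' (not opp) -> no flip
Dir SW: first cell '.' (not opp) -> no flip
Dir S: first cell '.' (not opp) -> no flip
Dir SE: first cell '.' (not opp) -> no flip
All flips: (5,4)

Answer: ........
........
........
...WB...
...WBB..
...WBW..
....B...
........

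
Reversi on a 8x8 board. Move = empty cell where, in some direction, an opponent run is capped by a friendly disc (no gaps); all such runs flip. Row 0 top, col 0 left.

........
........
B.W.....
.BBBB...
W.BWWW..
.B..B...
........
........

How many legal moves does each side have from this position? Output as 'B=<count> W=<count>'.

Answer: B=9 W=10

Derivation:
-- B to move --
(1,1): flips 1 -> legal
(1,2): flips 1 -> legal
(1,3): flips 1 -> legal
(2,1): no bracket -> illegal
(2,3): no bracket -> illegal
(3,0): no bracket -> illegal
(3,5): no bracket -> illegal
(3,6): flips 1 -> legal
(4,1): no bracket -> illegal
(4,6): flips 3 -> legal
(5,0): no bracket -> illegal
(5,2): flips 1 -> legal
(5,3): flips 1 -> legal
(5,5): flips 1 -> legal
(5,6): flips 1 -> legal
B mobility = 9
-- W to move --
(1,0): no bracket -> illegal
(1,1): no bracket -> illegal
(2,1): flips 1 -> legal
(2,3): flips 2 -> legal
(2,4): flips 1 -> legal
(2,5): flips 1 -> legal
(3,0): no bracket -> illegal
(3,5): no bracket -> illegal
(4,1): flips 1 -> legal
(5,0): no bracket -> illegal
(5,2): flips 2 -> legal
(5,3): no bracket -> illegal
(5,5): no bracket -> illegal
(6,0): no bracket -> illegal
(6,1): no bracket -> illegal
(6,2): flips 1 -> legal
(6,3): flips 1 -> legal
(6,4): flips 1 -> legal
(6,5): flips 1 -> legal
W mobility = 10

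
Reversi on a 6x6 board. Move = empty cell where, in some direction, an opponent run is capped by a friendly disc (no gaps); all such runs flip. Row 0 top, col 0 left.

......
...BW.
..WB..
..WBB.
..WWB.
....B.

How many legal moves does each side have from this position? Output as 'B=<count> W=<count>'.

-- B to move --
(0,3): no bracket -> illegal
(0,4): no bracket -> illegal
(0,5): flips 1 -> legal
(1,1): flips 1 -> legal
(1,2): no bracket -> illegal
(1,5): flips 1 -> legal
(2,1): flips 3 -> legal
(2,4): no bracket -> illegal
(2,5): no bracket -> illegal
(3,1): flips 2 -> legal
(4,1): flips 3 -> legal
(5,1): flips 1 -> legal
(5,2): flips 1 -> legal
(5,3): flips 1 -> legal
B mobility = 9
-- W to move --
(0,2): no bracket -> illegal
(0,3): flips 3 -> legal
(0,4): flips 1 -> legal
(1,2): flips 1 -> legal
(2,4): flips 2 -> legal
(2,5): flips 1 -> legal
(3,5): flips 2 -> legal
(4,5): flips 1 -> legal
(5,3): no bracket -> illegal
(5,5): flips 2 -> legal
W mobility = 8

Answer: B=9 W=8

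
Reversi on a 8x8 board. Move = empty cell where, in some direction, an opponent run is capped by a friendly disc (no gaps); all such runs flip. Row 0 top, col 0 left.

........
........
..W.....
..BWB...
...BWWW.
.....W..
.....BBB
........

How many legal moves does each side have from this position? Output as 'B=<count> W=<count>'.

-- B to move --
(1,1): flips 4 -> legal
(1,2): flips 1 -> legal
(1,3): no bracket -> illegal
(2,1): no bracket -> illegal
(2,3): flips 1 -> legal
(2,4): no bracket -> illegal
(3,1): no bracket -> illegal
(3,5): flips 2 -> legal
(3,6): no bracket -> illegal
(3,7): no bracket -> illegal
(4,2): no bracket -> illegal
(4,7): flips 3 -> legal
(5,3): no bracket -> illegal
(5,4): flips 1 -> legal
(5,6): flips 1 -> legal
(5,7): no bracket -> illegal
(6,4): no bracket -> illegal
B mobility = 7
-- W to move --
(2,1): no bracket -> illegal
(2,3): flips 1 -> legal
(2,4): flips 1 -> legal
(2,5): no bracket -> illegal
(3,1): flips 1 -> legal
(3,5): flips 1 -> legal
(4,1): no bracket -> illegal
(4,2): flips 2 -> legal
(5,2): no bracket -> illegal
(5,3): flips 1 -> legal
(5,4): no bracket -> illegal
(5,6): no bracket -> illegal
(5,7): no bracket -> illegal
(6,4): no bracket -> illegal
(7,4): no bracket -> illegal
(7,5): flips 1 -> legal
(7,6): no bracket -> illegal
(7,7): flips 1 -> legal
W mobility = 8

Answer: B=7 W=8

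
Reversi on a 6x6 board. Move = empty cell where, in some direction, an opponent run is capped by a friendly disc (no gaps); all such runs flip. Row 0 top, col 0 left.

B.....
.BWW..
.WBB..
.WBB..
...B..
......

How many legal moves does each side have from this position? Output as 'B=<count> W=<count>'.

Answer: B=10 W=7

Derivation:
-- B to move --
(0,1): flips 1 -> legal
(0,2): flips 1 -> legal
(0,3): flips 1 -> legal
(0,4): flips 1 -> legal
(1,0): flips 1 -> legal
(1,4): flips 2 -> legal
(2,0): flips 1 -> legal
(2,4): no bracket -> illegal
(3,0): flips 1 -> legal
(4,0): flips 1 -> legal
(4,1): flips 2 -> legal
(4,2): no bracket -> illegal
B mobility = 10
-- W to move --
(0,1): flips 1 -> legal
(0,2): no bracket -> illegal
(1,0): flips 1 -> legal
(1,4): no bracket -> illegal
(2,0): no bracket -> illegal
(2,4): flips 2 -> legal
(3,4): flips 3 -> legal
(4,1): no bracket -> illegal
(4,2): flips 2 -> legal
(4,4): no bracket -> illegal
(5,2): no bracket -> illegal
(5,3): flips 3 -> legal
(5,4): flips 2 -> legal
W mobility = 7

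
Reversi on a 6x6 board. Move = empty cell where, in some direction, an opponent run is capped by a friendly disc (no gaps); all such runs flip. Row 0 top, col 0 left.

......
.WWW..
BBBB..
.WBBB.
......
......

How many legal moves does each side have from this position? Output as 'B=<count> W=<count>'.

Answer: B=9 W=6

Derivation:
-- B to move --
(0,0): flips 1 -> legal
(0,1): flips 2 -> legal
(0,2): flips 2 -> legal
(0,3): flips 2 -> legal
(0,4): flips 1 -> legal
(1,0): no bracket -> illegal
(1,4): no bracket -> illegal
(2,4): no bracket -> illegal
(3,0): flips 1 -> legal
(4,0): flips 1 -> legal
(4,1): flips 1 -> legal
(4,2): flips 1 -> legal
B mobility = 9
-- W to move --
(1,0): no bracket -> illegal
(1,4): no bracket -> illegal
(2,4): no bracket -> illegal
(2,5): no bracket -> illegal
(3,0): flips 1 -> legal
(3,5): flips 3 -> legal
(4,1): no bracket -> illegal
(4,2): flips 2 -> legal
(4,3): flips 2 -> legal
(4,4): flips 2 -> legal
(4,5): flips 2 -> legal
W mobility = 6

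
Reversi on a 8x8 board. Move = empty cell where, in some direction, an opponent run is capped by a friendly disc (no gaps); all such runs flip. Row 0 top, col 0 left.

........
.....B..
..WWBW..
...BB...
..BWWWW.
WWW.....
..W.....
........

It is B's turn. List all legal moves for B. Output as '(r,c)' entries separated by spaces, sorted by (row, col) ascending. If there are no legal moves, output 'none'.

(1,1): flips 1 -> legal
(1,2): flips 1 -> legal
(1,3): flips 1 -> legal
(1,4): no bracket -> illegal
(1,6): flips 1 -> legal
(2,1): flips 2 -> legal
(2,6): flips 1 -> legal
(3,1): no bracket -> illegal
(3,2): no bracket -> illegal
(3,5): flips 1 -> legal
(3,6): no bracket -> illegal
(3,7): no bracket -> illegal
(4,0): no bracket -> illegal
(4,1): no bracket -> illegal
(4,7): flips 4 -> legal
(5,3): flips 1 -> legal
(5,4): flips 1 -> legal
(5,5): flips 1 -> legal
(5,6): flips 1 -> legal
(5,7): no bracket -> illegal
(6,0): flips 1 -> legal
(6,1): flips 2 -> legal
(6,3): no bracket -> illegal
(7,1): no bracket -> illegal
(7,2): flips 2 -> legal
(7,3): no bracket -> illegal

Answer: (1,1) (1,2) (1,3) (1,6) (2,1) (2,6) (3,5) (4,7) (5,3) (5,4) (5,5) (5,6) (6,0) (6,1) (7,2)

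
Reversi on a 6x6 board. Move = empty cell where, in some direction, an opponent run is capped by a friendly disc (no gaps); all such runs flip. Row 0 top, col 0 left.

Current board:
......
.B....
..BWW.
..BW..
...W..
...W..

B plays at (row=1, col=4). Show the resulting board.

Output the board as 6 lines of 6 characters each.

Answer: ......
.B..B.
..BBW.
..BW..
...W..
...W..

Derivation:
Place B at (1,4); scan 8 dirs for brackets.
Dir NW: first cell '.' (not opp) -> no flip
Dir N: first cell '.' (not opp) -> no flip
Dir NE: first cell '.' (not opp) -> no flip
Dir W: first cell '.' (not opp) -> no flip
Dir E: first cell '.' (not opp) -> no flip
Dir SW: opp run (2,3) capped by B -> flip
Dir S: opp run (2,4), next='.' -> no flip
Dir SE: first cell '.' (not opp) -> no flip
All flips: (2,3)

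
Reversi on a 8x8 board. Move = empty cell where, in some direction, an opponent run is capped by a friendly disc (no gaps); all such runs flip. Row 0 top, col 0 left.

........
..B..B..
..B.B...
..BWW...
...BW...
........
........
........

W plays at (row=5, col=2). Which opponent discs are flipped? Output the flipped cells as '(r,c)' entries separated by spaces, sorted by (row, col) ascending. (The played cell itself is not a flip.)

Answer: (4,3)

Derivation:
Dir NW: first cell '.' (not opp) -> no flip
Dir N: first cell '.' (not opp) -> no flip
Dir NE: opp run (4,3) capped by W -> flip
Dir W: first cell '.' (not opp) -> no flip
Dir E: first cell '.' (not opp) -> no flip
Dir SW: first cell '.' (not opp) -> no flip
Dir S: first cell '.' (not opp) -> no flip
Dir SE: first cell '.' (not opp) -> no flip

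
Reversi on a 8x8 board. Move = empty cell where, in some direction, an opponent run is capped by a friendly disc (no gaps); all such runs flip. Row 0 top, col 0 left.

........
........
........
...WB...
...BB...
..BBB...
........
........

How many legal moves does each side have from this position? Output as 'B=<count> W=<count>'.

-- B to move --
(2,2): flips 1 -> legal
(2,3): flips 1 -> legal
(2,4): no bracket -> illegal
(3,2): flips 1 -> legal
(4,2): no bracket -> illegal
B mobility = 3
-- W to move --
(2,3): no bracket -> illegal
(2,4): no bracket -> illegal
(2,5): no bracket -> illegal
(3,2): no bracket -> illegal
(3,5): flips 1 -> legal
(4,1): no bracket -> illegal
(4,2): no bracket -> illegal
(4,5): no bracket -> illegal
(5,1): no bracket -> illegal
(5,5): flips 1 -> legal
(6,1): no bracket -> illegal
(6,2): no bracket -> illegal
(6,3): flips 2 -> legal
(6,4): no bracket -> illegal
(6,5): no bracket -> illegal
W mobility = 3

Answer: B=3 W=3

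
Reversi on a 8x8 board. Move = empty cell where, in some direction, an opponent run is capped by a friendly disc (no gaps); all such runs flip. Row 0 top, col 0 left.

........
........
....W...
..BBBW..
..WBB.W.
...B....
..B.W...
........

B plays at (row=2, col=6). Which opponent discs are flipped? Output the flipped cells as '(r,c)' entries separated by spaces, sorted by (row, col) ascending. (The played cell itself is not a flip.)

Answer: (3,5)

Derivation:
Dir NW: first cell '.' (not opp) -> no flip
Dir N: first cell '.' (not opp) -> no flip
Dir NE: first cell '.' (not opp) -> no flip
Dir W: first cell '.' (not opp) -> no flip
Dir E: first cell '.' (not opp) -> no flip
Dir SW: opp run (3,5) capped by B -> flip
Dir S: first cell '.' (not opp) -> no flip
Dir SE: first cell '.' (not opp) -> no flip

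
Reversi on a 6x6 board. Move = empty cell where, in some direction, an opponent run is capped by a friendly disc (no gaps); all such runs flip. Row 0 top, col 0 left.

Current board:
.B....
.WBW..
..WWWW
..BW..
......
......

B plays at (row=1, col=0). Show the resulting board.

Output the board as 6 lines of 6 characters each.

Answer: .B....
BBBW..
..WWWW
..BW..
......
......

Derivation:
Place B at (1,0); scan 8 dirs for brackets.
Dir NW: edge -> no flip
Dir N: first cell '.' (not opp) -> no flip
Dir NE: first cell 'B' (not opp) -> no flip
Dir W: edge -> no flip
Dir E: opp run (1,1) capped by B -> flip
Dir SW: edge -> no flip
Dir S: first cell '.' (not opp) -> no flip
Dir SE: first cell '.' (not opp) -> no flip
All flips: (1,1)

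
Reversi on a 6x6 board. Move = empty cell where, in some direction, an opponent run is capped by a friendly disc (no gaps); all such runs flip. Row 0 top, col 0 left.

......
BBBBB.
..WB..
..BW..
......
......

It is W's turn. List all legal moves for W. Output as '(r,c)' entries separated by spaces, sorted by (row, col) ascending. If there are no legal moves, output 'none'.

Answer: (0,0) (0,2) (0,3) (0,4) (2,4) (3,1) (4,2)

Derivation:
(0,0): flips 1 -> legal
(0,1): no bracket -> illegal
(0,2): flips 1 -> legal
(0,3): flips 2 -> legal
(0,4): flips 1 -> legal
(0,5): no bracket -> illegal
(1,5): no bracket -> illegal
(2,0): no bracket -> illegal
(2,1): no bracket -> illegal
(2,4): flips 1 -> legal
(2,5): no bracket -> illegal
(3,1): flips 1 -> legal
(3,4): no bracket -> illegal
(4,1): no bracket -> illegal
(4,2): flips 1 -> legal
(4,3): no bracket -> illegal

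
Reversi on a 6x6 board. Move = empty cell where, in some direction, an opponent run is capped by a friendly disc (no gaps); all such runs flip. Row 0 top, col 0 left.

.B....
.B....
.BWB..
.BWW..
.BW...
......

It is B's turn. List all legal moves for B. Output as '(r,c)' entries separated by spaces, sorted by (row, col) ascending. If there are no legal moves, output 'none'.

Answer: (1,3) (3,4) (4,3) (4,4) (5,3)

Derivation:
(1,2): no bracket -> illegal
(1,3): flips 1 -> legal
(2,4): no bracket -> illegal
(3,4): flips 2 -> legal
(4,3): flips 3 -> legal
(4,4): flips 2 -> legal
(5,1): no bracket -> illegal
(5,2): no bracket -> illegal
(5,3): flips 1 -> legal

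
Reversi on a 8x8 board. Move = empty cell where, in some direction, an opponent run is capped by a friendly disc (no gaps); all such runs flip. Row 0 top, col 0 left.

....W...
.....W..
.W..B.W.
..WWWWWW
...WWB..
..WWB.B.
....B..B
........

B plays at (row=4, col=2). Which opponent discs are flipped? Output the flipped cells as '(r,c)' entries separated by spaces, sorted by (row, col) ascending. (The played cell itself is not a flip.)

Answer: (3,3) (4,3) (4,4) (5,3)

Derivation:
Dir NW: first cell '.' (not opp) -> no flip
Dir N: opp run (3,2), next='.' -> no flip
Dir NE: opp run (3,3) capped by B -> flip
Dir W: first cell '.' (not opp) -> no flip
Dir E: opp run (4,3) (4,4) capped by B -> flip
Dir SW: first cell '.' (not opp) -> no flip
Dir S: opp run (5,2), next='.' -> no flip
Dir SE: opp run (5,3) capped by B -> flip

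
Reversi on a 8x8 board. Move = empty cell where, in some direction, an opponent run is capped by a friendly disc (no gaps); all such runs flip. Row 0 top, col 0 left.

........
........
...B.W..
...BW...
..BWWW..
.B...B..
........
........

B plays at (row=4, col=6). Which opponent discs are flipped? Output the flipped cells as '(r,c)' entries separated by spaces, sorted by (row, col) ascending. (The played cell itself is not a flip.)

Dir NW: first cell '.' (not opp) -> no flip
Dir N: first cell '.' (not opp) -> no flip
Dir NE: first cell '.' (not opp) -> no flip
Dir W: opp run (4,5) (4,4) (4,3) capped by B -> flip
Dir E: first cell '.' (not opp) -> no flip
Dir SW: first cell 'B' (not opp) -> no flip
Dir S: first cell '.' (not opp) -> no flip
Dir SE: first cell '.' (not opp) -> no flip

Answer: (4,3) (4,4) (4,5)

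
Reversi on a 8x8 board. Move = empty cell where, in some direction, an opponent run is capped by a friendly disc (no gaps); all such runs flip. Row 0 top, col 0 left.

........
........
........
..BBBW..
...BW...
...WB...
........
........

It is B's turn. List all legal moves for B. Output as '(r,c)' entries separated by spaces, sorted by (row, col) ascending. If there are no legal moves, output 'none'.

(2,4): no bracket -> illegal
(2,5): no bracket -> illegal
(2,6): no bracket -> illegal
(3,6): flips 1 -> legal
(4,2): no bracket -> illegal
(4,5): flips 1 -> legal
(4,6): no bracket -> illegal
(5,2): flips 1 -> legal
(5,5): flips 1 -> legal
(6,2): no bracket -> illegal
(6,3): flips 1 -> legal
(6,4): no bracket -> illegal

Answer: (3,6) (4,5) (5,2) (5,5) (6,3)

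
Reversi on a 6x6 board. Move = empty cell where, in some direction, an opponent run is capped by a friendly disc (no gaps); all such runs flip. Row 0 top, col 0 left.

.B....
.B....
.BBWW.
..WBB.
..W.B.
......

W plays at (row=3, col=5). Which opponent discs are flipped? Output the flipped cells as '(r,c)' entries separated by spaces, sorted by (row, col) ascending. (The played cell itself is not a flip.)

Answer: (3,3) (3,4)

Derivation:
Dir NW: first cell 'W' (not opp) -> no flip
Dir N: first cell '.' (not opp) -> no flip
Dir NE: edge -> no flip
Dir W: opp run (3,4) (3,3) capped by W -> flip
Dir E: edge -> no flip
Dir SW: opp run (4,4), next='.' -> no flip
Dir S: first cell '.' (not opp) -> no flip
Dir SE: edge -> no flip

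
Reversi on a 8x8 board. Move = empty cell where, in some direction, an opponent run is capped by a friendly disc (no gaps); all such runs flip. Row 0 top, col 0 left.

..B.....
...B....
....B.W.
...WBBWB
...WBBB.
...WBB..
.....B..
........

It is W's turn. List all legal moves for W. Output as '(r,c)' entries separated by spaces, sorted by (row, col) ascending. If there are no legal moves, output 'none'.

Answer: (1,5) (2,5) (4,7) (5,6) (6,3) (6,6) (7,6)

Derivation:
(0,1): no bracket -> illegal
(0,3): no bracket -> illegal
(0,4): no bracket -> illegal
(1,1): no bracket -> illegal
(1,2): no bracket -> illegal
(1,4): no bracket -> illegal
(1,5): flips 1 -> legal
(2,2): no bracket -> illegal
(2,3): no bracket -> illegal
(2,5): flips 1 -> legal
(2,7): no bracket -> illegal
(4,7): flips 3 -> legal
(5,6): flips 3 -> legal
(5,7): no bracket -> illegal
(6,3): flips 2 -> legal
(6,4): no bracket -> illegal
(6,6): flips 2 -> legal
(7,4): no bracket -> illegal
(7,5): no bracket -> illegal
(7,6): flips 2 -> legal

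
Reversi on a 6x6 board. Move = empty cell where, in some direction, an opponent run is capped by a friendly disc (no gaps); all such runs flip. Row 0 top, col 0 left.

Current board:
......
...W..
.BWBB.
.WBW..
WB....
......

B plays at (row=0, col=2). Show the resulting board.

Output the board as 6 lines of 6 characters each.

Place B at (0,2); scan 8 dirs for brackets.
Dir NW: edge -> no flip
Dir N: edge -> no flip
Dir NE: edge -> no flip
Dir W: first cell '.' (not opp) -> no flip
Dir E: first cell '.' (not opp) -> no flip
Dir SW: first cell '.' (not opp) -> no flip
Dir S: first cell '.' (not opp) -> no flip
Dir SE: opp run (1,3) capped by B -> flip
All flips: (1,3)

Answer: ..B...
...B..
.BWBB.
.WBW..
WB....
......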